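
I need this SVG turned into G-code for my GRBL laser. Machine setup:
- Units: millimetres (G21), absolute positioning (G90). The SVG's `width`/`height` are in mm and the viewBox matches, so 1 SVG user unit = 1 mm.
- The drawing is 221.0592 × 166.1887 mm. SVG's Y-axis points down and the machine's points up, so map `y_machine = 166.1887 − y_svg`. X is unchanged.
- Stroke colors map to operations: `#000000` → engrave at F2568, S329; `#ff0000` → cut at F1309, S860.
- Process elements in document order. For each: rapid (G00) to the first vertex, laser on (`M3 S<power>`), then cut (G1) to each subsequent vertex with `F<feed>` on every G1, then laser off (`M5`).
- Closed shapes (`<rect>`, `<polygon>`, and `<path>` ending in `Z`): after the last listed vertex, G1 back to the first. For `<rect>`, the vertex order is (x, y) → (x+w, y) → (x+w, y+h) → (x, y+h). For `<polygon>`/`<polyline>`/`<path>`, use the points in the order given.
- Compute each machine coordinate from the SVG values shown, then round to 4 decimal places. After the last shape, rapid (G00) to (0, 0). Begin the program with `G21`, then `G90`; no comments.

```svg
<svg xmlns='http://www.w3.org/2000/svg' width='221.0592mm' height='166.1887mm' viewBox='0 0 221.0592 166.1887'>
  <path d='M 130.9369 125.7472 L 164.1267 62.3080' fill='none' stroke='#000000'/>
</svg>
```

1 u = 1 mm; y_m = 166.1887 − y.

[1] `<path>` line segment, #000000→engrave S329 F2568: (130.9369,40.4415) → (164.1267,103.8807)

G21
G90
G00 X130.9369 Y40.4415
M3 S329
G1 X164.1267 Y103.8807 F2568
M5
G00 X0.0000 Y0.0000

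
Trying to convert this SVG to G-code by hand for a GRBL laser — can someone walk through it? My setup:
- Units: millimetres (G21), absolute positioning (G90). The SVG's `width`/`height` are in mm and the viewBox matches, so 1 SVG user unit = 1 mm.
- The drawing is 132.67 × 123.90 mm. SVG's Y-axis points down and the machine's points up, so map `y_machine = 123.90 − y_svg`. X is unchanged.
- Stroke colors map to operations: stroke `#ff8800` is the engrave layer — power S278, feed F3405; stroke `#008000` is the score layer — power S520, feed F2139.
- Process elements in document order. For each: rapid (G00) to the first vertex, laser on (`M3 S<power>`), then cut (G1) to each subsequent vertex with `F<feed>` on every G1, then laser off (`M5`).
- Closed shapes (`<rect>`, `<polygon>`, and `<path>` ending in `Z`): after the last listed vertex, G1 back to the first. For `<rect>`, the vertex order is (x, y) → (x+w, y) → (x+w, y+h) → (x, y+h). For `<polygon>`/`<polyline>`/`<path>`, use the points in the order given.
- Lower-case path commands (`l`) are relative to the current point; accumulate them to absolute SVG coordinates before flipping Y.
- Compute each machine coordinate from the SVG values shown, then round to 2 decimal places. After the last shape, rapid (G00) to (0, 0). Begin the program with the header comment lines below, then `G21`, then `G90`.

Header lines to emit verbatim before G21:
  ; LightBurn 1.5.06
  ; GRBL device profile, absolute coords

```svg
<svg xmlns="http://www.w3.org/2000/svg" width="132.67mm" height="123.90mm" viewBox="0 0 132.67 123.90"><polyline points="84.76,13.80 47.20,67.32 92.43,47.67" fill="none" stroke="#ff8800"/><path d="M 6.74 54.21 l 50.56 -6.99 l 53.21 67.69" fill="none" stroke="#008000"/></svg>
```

; LightBurn 1.5.06
; GRBL device profile, absolute coords
G21
G90
G00 X84.76 Y110.10
M3 S278
G1 X47.20 Y56.58 F3405
G1 X92.43 Y76.23 F3405
M5
G00 X6.74 Y69.69
M3 S520
G1 X57.30 Y76.68 F2139
G1 X110.51 Y8.99 F2139
M5
G00 X0.00 Y0.00

viewBox `0 0 132.67 123.90` with mm width/height → 1 unit = 1 mm. Flip: y_m = 123.90 − y_svg.

**Shape 1** — `<polyline>` open polyline, stroke `#ff8800` → engrave (S278, F3405). Machine vertices: (84.76,110.10) → (47.20,56.58) → (92.43,76.23). Open path.

**Shape 2** — `<path>` open polyline, stroke `#008000` → score (S520, F2139). Machine vertices: (6.74,69.69) → (57.30,76.68) → (110.51,8.99). Open path.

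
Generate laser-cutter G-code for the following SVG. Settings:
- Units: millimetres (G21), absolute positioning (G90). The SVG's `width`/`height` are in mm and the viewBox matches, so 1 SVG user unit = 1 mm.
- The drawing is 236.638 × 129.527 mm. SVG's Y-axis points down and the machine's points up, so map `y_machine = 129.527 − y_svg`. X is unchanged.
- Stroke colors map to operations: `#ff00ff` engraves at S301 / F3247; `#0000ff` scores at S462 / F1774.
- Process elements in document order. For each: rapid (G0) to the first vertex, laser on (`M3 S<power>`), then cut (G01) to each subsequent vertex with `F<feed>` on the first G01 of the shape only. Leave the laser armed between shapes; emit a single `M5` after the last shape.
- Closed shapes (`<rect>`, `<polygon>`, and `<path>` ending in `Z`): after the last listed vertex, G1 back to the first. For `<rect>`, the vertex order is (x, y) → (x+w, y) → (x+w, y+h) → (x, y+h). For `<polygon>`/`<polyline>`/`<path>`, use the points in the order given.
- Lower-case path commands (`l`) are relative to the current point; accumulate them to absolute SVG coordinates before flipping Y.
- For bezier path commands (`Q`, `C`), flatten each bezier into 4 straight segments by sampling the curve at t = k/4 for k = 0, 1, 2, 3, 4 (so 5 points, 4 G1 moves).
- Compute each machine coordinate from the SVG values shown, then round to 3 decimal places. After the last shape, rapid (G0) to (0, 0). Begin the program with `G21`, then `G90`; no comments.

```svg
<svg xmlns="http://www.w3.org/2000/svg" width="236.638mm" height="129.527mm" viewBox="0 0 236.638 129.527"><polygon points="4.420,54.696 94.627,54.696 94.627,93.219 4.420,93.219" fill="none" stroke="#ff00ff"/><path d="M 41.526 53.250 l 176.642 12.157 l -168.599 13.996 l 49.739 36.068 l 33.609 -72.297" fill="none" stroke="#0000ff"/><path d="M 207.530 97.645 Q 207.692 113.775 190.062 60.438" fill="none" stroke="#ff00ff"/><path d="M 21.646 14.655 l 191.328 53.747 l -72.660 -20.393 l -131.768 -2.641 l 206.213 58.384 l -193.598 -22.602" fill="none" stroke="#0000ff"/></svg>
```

G21
G90
G0 X4.420 Y74.831
M3 S301
G01 X94.627 Y74.831 F3247
G01 X94.627 Y36.308
G01 X4.420 Y36.308
G01 X4.420 Y74.831
G0 X41.526 Y76.277
M3 S462
G01 X218.168 Y64.120 F1774
G01 X49.569 Y50.124
G01 X99.308 Y14.056
G01 X132.917 Y86.353
G0 X207.530 Y31.882
M3 S301
G01 X206.499 Y28.159 F3247
G01 X203.244 Y33.119
G01 X197.765 Y46.762
G01 X190.062 Y69.089
G0 X21.646 Y114.872
M3 S462
G01 X212.974 Y61.125 F1774
G01 X140.314 Y81.518
G01 X8.546 Y84.159
G01 X214.759 Y25.775
G01 X21.161 Y48.377
M5
G0 X0.000 Y0.000

viewBox `0 0 236.638 129.527` with mm width/height → 1 unit = 1 mm. Flip: y_m = 129.527 − y_svg.

**Shape 1** — `<polygon>` rectangle, stroke `#ff00ff` → engrave (S301, F3247). Machine vertices: (4.420,74.831) → (94.627,74.831) → (94.627,36.308) → (4.420,36.308) → (4.420,74.831). Closed: final G1 returns to the first vertex.

**Shape 2** — `<path>` open polyline, stroke `#0000ff` → score (S462, F1774). Machine vertices: (41.526,76.277) → (218.168,64.120) → (49.569,50.124) → (99.308,14.056) → (132.917,86.353). Open path.

**Shape 3** — `<path>` quadratic bezier, stroke `#ff00ff` → engrave (S301, F3247). Control points (SVG): P0=(207.530,97.645), P1=(207.692,113.775), P2=(190.062,60.438); sampled at t=k/4. Machine vertices: (207.530,31.882) → (206.499,28.159) → (203.244,33.119) → (197.765,46.762) → (190.062,69.089). Open path.

**Shape 4** — `<path>` open polyline, stroke `#0000ff` → score (S462, F1774). Machine vertices: (21.646,114.872) → (212.974,61.125) → (140.314,81.518) → (8.546,84.159) → (214.759,25.775) → (21.161,48.377). Open path.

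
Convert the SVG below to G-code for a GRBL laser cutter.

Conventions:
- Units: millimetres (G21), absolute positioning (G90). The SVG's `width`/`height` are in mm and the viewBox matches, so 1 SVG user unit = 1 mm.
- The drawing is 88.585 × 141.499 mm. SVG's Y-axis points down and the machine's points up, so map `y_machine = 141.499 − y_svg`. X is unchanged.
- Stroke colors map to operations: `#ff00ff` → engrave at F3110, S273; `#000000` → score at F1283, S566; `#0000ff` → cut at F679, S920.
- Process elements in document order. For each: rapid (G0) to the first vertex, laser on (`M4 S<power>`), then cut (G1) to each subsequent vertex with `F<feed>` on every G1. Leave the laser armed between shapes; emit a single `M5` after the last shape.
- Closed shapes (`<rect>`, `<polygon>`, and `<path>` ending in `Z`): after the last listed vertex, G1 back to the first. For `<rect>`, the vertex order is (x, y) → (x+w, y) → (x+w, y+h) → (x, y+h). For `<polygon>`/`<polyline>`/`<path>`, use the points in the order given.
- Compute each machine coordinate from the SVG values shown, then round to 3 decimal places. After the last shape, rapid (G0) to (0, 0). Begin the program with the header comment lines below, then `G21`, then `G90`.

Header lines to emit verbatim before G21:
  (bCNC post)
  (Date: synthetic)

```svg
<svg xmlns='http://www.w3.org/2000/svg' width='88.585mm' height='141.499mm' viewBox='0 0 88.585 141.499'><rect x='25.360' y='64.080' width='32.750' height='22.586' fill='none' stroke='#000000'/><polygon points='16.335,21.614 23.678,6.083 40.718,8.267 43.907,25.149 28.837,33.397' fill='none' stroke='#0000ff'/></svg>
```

(bCNC post)
(Date: synthetic)
G21
G90
G0 X25.360 Y77.419
M4 S566
G1 X58.110 Y77.419 F1283
G1 X58.110 Y54.833 F1283
G1 X25.360 Y54.833 F1283
G1 X25.360 Y77.419 F1283
G0 X16.335 Y119.885
M4 S920
G1 X23.678 Y135.416 F679
G1 X40.718 Y133.232 F679
G1 X43.907 Y116.350 F679
G1 X28.837 Y108.102 F679
G1 X16.335 Y119.885 F679
M5
G0 X0.000 Y0.000

1 u = 1 mm; y_m = 141.499 − y.

[1] `<rect>` rectangle, #000000→score S566 F1283: (25.360,77.419) → (58.110,77.419) → (58.110,54.833) → (25.360,54.833) → (25.360,77.419) (closed)

[2] `<polygon>` regular polygon, #0000ff→cut S920 F679: (16.335,119.885) → (23.678,135.416) → (40.718,133.232) → (43.907,116.350) → (28.837,108.102) → (16.335,119.885) (closed)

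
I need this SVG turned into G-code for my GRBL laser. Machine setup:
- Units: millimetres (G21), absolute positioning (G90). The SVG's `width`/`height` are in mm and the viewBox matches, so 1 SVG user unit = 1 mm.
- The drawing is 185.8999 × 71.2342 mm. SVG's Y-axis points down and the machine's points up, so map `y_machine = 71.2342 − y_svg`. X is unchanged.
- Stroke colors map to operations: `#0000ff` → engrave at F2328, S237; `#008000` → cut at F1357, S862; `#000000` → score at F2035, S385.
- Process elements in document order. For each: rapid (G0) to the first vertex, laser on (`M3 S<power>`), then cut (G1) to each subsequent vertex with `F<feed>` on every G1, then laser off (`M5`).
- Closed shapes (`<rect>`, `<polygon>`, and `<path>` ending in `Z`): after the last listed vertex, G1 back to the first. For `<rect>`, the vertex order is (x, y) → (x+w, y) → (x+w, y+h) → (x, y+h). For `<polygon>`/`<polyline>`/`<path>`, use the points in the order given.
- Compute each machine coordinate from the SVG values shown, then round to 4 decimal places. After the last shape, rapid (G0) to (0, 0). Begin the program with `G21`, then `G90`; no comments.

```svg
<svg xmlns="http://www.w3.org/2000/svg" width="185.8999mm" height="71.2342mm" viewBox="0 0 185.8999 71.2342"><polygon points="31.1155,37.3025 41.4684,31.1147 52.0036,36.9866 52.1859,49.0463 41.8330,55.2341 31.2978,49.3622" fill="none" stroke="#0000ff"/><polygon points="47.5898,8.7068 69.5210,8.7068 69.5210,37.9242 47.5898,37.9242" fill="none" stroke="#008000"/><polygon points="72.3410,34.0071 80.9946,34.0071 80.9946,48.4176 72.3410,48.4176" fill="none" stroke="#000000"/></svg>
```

G21
G90
G0 X31.1155 Y33.9317
M3 S237
G1 X41.4684 Y40.1195 F2328
G1 X52.0036 Y34.2476 F2328
G1 X52.1859 Y22.1879 F2328
G1 X41.8330 Y16.0001 F2328
G1 X31.2978 Y21.8720 F2328
G1 X31.1155 Y33.9317 F2328
M5
G0 X47.5898 Y62.5274
M3 S862
G1 X69.5210 Y62.5274 F1357
G1 X69.5210 Y33.3100 F1357
G1 X47.5898 Y33.3100 F1357
G1 X47.5898 Y62.5274 F1357
M5
G0 X72.3410 Y37.2271
M3 S385
G1 X80.9946 Y37.2271 F2035
G1 X80.9946 Y22.8166 F2035
G1 X72.3410 Y22.8166 F2035
G1 X72.3410 Y37.2271 F2035
M5
G0 X0.0000 Y0.0000

Since the viewBox matches the mm dimensions, user units are millimetres directly. The only transform is the Y-flip y_m = 71.2342 − y_svg.

Shape 1 is a regular polygon drawn with `<polygon>`. Its stroke #0000ff means engrave at S237, F2328. After flipping Y the toolpath is (31.1155,33.9317) → (41.4684,40.1195) → (52.0036,34.2476) → (52.1859,22.1879) → (41.8330,16.0001) → (31.2978,21.8720) → (31.1155,33.9317), returning to the start.

Shape 2 is a rectangle drawn with `<polygon>`. Its stroke #008000 means cut at S862, F1357. After flipping Y the toolpath is (47.5898,62.5274) → (69.5210,62.5274) → (69.5210,33.3100) → (47.5898,33.3100) → (47.5898,62.5274), returning to the start.

Shape 3 is a rectangle drawn with `<polygon>`. Its stroke #000000 means score at S385, F2035. After flipping Y the toolpath is (72.3410,37.2271) → (80.9946,37.2271) → (80.9946,22.8166) → (72.3410,22.8166) → (72.3410,37.2271), returning to the start.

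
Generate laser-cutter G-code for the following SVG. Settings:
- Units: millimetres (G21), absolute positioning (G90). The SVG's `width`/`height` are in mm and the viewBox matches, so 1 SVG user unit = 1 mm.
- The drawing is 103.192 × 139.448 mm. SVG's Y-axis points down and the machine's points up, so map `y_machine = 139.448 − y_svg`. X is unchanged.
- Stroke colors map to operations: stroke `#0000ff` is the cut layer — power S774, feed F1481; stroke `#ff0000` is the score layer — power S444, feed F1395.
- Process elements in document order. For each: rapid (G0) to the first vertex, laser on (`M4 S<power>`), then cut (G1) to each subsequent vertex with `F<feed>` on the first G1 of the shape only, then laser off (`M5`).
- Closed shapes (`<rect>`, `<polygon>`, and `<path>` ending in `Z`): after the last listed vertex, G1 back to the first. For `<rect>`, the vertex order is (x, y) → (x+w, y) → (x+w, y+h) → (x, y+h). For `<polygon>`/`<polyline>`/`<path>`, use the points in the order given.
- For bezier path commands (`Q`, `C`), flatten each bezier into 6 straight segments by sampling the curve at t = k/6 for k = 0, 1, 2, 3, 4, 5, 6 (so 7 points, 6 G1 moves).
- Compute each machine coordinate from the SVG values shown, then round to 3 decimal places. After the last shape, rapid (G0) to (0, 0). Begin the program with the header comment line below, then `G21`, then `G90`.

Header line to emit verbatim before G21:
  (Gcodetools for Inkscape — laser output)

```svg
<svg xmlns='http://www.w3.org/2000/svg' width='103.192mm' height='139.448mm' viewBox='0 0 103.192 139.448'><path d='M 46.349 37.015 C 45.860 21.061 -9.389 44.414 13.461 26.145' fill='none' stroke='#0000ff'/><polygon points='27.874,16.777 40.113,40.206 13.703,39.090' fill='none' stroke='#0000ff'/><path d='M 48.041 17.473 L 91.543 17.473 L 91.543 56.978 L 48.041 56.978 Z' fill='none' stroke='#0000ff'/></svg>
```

viewBox `0 0 103.192 139.448` with mm width/height → 1 unit = 1 mm. Flip: y_m = 139.448 − y_svg.

**Shape 1** — `<path>` cubic bezier, stroke `#0000ff` → cut (S774, F1481). Control points (SVG): P0=(46.349,37.015), P1=(45.860,21.061), P2=(-9.389,44.414), P3=(13.461,26.145); sampled at t=k/6. Machine vertices: (46.349,102.433) → (42.156,107.509) → (32.527,108.282) → (21.153,107.000) → (11.723,105.911) → (7.929,107.262) → (13.461,113.303). Open path.

**Shape 2** — `<polygon>` regular polygon, stroke `#0000ff` → cut (S774, F1481). Machine vertices: (27.874,122.671) → (40.113,99.242) → (13.703,100.358) → (27.874,122.671). Closed: final G1 returns to the first vertex.

**Shape 3** — `<path>` rectangle, stroke `#0000ff` → cut (S774, F1481). Machine vertices: (48.041,121.975) → (91.543,121.975) → (91.543,82.470) → (48.041,82.470) → (48.041,121.975). Closed: final G1 returns to the first vertex.

(Gcodetools for Inkscape — laser output)
G21
G90
G0 X46.349 Y102.433
M4 S774
G1 X42.156 Y107.509 F1481
G1 X32.527 Y108.282
G1 X21.153 Y107.000
G1 X11.723 Y105.911
G1 X7.929 Y107.262
G1 X13.461 Y113.303
M5
G0 X27.874 Y122.671
M4 S774
G1 X40.113 Y99.242 F1481
G1 X13.703 Y100.358
G1 X27.874 Y122.671
M5
G0 X48.041 Y121.975
M4 S774
G1 X91.543 Y121.975 F1481
G1 X91.543 Y82.470
G1 X48.041 Y82.470
G1 X48.041 Y121.975
M5
G0 X0.000 Y0.000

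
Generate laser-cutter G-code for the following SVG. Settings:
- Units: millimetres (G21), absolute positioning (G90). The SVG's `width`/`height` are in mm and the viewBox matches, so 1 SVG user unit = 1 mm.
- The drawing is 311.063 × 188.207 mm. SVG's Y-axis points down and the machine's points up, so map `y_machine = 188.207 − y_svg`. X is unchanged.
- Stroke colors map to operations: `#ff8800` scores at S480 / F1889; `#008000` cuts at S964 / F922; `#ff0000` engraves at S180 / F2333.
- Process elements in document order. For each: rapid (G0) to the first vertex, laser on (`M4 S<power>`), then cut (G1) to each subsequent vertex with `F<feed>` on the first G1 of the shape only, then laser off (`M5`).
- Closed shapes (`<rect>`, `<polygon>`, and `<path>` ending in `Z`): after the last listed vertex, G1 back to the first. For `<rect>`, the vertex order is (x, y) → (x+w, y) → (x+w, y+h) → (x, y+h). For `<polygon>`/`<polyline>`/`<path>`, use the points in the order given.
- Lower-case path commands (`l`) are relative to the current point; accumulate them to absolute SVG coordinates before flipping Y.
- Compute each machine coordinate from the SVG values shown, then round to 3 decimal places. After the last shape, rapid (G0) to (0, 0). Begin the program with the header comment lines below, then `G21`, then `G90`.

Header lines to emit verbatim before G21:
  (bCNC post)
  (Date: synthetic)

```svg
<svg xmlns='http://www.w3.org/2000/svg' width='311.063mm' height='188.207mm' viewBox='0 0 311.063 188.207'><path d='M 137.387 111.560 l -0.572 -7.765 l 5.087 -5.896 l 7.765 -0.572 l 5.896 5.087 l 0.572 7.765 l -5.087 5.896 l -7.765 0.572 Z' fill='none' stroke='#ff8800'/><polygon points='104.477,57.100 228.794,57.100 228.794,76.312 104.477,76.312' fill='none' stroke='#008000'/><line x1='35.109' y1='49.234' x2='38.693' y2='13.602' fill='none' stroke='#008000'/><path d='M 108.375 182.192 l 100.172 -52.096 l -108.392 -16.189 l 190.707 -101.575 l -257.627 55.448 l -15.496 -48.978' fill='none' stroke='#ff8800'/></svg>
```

viewBox `0 0 311.063 188.207` with mm width/height → 1 unit = 1 mm. Flip: y_m = 188.207 − y_svg.

**Shape 1** — `<path>` regular polygon, stroke `#ff8800` → score (S480, F1889). Machine vertices: (137.387,76.647) → (136.815,84.412) → (141.902,90.308) → (149.667,90.880) → (155.563,85.793) → (156.135,78.028) → (151.048,72.132) → (143.283,71.560) → (137.387,76.647). Closed: final G1 returns to the first vertex.

**Shape 2** — `<polygon>` rectangle, stroke `#008000` → cut (S964, F922). Machine vertices: (104.477,131.107) → (228.794,131.107) → (228.794,111.895) → (104.477,111.895) → (104.477,131.107). Closed: final G1 returns to the first vertex.

**Shape 3** — `<line>` line segment, stroke `#008000` → cut (S964, F922). Machine vertices: (35.109,138.973) → (38.693,174.605). Open path.

**Shape 4** — `<path>` open polyline, stroke `#ff8800` → score (S480, F1889). Machine vertices: (108.375,6.015) → (208.547,58.111) → (100.155,74.300) → (290.862,175.875) → (33.235,120.427) → (17.739,169.405). Open path.

(bCNC post)
(Date: synthetic)
G21
G90
G0 X137.387 Y76.647
M4 S480
G1 X136.815 Y84.412 F1889
G1 X141.902 Y90.308
G1 X149.667 Y90.880
G1 X155.563 Y85.793
G1 X156.135 Y78.028
G1 X151.048 Y72.132
G1 X143.283 Y71.560
G1 X137.387 Y76.647
M5
G0 X104.477 Y131.107
M4 S964
G1 X228.794 Y131.107 F922
G1 X228.794 Y111.895
G1 X104.477 Y111.895
G1 X104.477 Y131.107
M5
G0 X35.109 Y138.973
M4 S964
G1 X38.693 Y174.605 F922
M5
G0 X108.375 Y6.015
M4 S480
G1 X208.547 Y58.111 F1889
G1 X100.155 Y74.300
G1 X290.862 Y175.875
G1 X33.235 Y120.427
G1 X17.739 Y169.405
M5
G0 X0.000 Y0.000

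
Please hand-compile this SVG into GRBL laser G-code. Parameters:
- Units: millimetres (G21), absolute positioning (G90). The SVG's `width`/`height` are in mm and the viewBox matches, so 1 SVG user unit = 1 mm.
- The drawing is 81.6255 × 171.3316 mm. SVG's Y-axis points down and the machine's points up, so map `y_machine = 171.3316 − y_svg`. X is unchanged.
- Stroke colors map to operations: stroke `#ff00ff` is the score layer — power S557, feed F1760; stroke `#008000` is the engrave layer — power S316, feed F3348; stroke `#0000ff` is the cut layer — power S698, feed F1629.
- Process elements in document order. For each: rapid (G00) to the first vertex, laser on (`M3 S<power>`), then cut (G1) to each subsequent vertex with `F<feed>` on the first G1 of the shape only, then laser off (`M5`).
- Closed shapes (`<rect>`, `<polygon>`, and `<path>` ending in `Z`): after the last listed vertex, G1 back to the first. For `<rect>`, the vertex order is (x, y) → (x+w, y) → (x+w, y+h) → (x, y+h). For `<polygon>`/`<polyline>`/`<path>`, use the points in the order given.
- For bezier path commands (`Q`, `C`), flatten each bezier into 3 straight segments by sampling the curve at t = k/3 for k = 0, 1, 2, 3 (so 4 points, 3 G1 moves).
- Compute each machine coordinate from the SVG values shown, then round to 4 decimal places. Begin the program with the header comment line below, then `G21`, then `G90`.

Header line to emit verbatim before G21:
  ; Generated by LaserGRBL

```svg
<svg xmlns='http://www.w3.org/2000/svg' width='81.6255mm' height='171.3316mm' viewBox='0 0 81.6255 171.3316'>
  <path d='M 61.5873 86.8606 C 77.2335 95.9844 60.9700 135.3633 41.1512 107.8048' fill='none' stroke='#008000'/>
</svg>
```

; Generated by LaserGRBL
G21
G90
G00 X61.5873 Y84.4710
M3 S316
G1 X67.6471 Y68.8619 F3348
G1 X58.7347 Y54.6810
G1 X41.1512 Y63.5268
M5

Since the viewBox matches the mm dimensions, user units are millimetres directly. The only transform is the Y-flip y_m = 171.3316 − y_svg.

Shape 1 is a cubic bezier drawn with `<path>`. Its stroke #008000 means engrave at S316, F3348. After flipping Y the toolpath is (61.5873,84.4710) → (67.6471,68.8619) → (58.7347,54.6810) → (41.1512,63.5268).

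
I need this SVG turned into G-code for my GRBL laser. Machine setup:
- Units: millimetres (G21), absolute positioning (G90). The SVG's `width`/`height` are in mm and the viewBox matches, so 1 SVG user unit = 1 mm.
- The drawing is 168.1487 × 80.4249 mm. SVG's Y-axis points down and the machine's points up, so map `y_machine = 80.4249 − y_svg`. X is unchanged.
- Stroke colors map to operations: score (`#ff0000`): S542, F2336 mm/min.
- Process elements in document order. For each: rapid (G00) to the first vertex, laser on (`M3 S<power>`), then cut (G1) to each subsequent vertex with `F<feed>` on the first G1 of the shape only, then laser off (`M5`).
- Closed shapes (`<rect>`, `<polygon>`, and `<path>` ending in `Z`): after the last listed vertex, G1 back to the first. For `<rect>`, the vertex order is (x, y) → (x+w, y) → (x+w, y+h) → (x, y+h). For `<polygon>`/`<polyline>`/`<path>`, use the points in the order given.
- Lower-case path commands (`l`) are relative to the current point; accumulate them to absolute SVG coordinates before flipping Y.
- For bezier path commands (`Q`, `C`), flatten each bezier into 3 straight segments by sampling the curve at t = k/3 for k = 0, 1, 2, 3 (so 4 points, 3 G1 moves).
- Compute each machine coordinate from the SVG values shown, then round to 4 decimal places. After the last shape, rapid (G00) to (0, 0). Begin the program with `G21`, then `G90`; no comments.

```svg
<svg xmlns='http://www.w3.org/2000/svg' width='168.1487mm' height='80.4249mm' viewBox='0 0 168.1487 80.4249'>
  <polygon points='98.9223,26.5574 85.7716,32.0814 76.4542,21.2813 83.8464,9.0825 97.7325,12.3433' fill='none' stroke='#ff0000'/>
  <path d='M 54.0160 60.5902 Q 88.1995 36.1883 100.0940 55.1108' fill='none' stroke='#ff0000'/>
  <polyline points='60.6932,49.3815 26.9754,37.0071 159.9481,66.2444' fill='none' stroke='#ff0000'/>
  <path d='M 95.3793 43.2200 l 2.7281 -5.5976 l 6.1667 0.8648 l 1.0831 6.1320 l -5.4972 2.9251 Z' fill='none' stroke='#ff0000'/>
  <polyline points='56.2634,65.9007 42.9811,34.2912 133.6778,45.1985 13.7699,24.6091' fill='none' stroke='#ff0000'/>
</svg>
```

G21
G90
G00 X98.9223 Y53.8675
M3 S542
G1 X85.7716 Y48.3435 F2336
G1 X76.4542 Y59.1436
G1 X83.8464 Y71.3424
G1 X97.7325 Y68.0816
G1 X98.9223 Y53.8675
M5
G00 X54.0160 Y19.8347
M3 S542
G1 X74.3284 Y31.2888 F2336
G1 X89.6878 Y33.1153
G1 X100.0940 Y25.3141
M5
G00 X60.6932 Y31.0434
M3 S542
G1 X26.9754 Y43.4178 F2336
G1 X159.9481 Y14.1805
M5
G00 X95.3793 Y37.2049
M3 S542
G1 X98.1074 Y42.8025 F2336
G1 X104.2741 Y41.9377
G1 X105.3572 Y35.8057
G1 X99.8600 Y32.8806
G1 X95.3793 Y37.2049
M5
G00 X56.2634 Y14.5242
M3 S542
G1 X42.9811 Y46.1337 F2336
G1 X133.6778 Y35.2264
G1 X13.7699 Y55.8158
M5
G00 X0.0000 Y0.0000

1 u = 1 mm; y_m = 80.4249 − y.

[1] `<polygon>` regular polygon, #ff0000→score S542 F2336: (98.9223,53.8675) → (85.7716,48.3435) → (76.4542,59.1436) → (83.8464,71.3424) → (97.7325,68.0816) → (98.9223,53.8675) (closed)

[2] `<path>` quadratic bezier, #ff0000→score S542 F2336: (54.0160,19.8347) → (74.3284,31.2888) → (89.6878,33.1153) → (100.0940,25.3141)

[3] `<polyline>` open polyline, #ff0000→score S542 F2336: (60.6932,31.0434) → (26.9754,43.4178) → (159.9481,14.1805)

[4] `<path>` regular polygon, #ff0000→score S542 F2336: (95.3793,37.2049) → (98.1074,42.8025) → (104.2741,41.9377) → (105.3572,35.8057) → (99.8600,32.8806) → (95.3793,37.2049) (closed)

[5] `<polyline>` open polyline, #ff0000→score S542 F2336: (56.2634,14.5242) → (42.9811,46.1337) → (133.6778,35.2264) → (13.7699,55.8158)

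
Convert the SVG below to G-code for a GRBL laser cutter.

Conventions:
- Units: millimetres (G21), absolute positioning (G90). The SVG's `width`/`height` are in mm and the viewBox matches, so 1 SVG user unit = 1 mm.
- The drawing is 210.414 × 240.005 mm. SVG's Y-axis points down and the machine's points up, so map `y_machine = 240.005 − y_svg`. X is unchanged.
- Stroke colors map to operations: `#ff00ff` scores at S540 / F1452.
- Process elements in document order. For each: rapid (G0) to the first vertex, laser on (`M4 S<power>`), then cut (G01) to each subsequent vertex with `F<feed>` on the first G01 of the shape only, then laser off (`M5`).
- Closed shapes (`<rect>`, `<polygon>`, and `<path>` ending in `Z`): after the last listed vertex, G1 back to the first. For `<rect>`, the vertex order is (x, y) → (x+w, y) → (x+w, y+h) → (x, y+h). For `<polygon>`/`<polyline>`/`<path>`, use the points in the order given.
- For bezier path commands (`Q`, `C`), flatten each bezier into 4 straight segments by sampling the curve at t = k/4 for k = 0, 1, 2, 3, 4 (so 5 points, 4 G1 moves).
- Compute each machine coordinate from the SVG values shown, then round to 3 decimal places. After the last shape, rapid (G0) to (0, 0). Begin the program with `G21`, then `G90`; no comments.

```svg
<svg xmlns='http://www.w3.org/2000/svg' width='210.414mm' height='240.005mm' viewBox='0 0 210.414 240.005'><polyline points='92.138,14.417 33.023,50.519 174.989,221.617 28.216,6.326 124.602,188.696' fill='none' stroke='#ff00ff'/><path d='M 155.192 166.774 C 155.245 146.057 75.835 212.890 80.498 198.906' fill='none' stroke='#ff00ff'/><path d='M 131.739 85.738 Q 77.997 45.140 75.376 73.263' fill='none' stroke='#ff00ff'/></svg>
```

1 u = 1 mm; y_m = 240.005 − y.

[1] `<polyline>` open polyline, #ff00ff→score S540 F1452: (92.138,225.588) → (33.023,189.486) → (174.989,18.388) → (28.216,233.679) → (124.602,51.309)

[2] `<path>` cubic bezier, #ff00ff→score S540 F1452: (155.192,73.231) → (142.888,74.984) → (116.116,59.690) → (90.209,43.133) → (80.498,41.099)

[3] `<path>` quadratic bezier, #ff00ff→score S540 F1452: (131.739,154.267) → (108.063,170.271) → (90.777,177.685) → (79.882,176.508) → (75.376,166.742)

G21
G90
G0 X92.138 Y225.588
M4 S540
G01 X33.023 Y189.486 F1452
G01 X174.989 Y18.388
G01 X28.216 Y233.679
G01 X124.602 Y51.309
M5
G0 X155.192 Y73.231
M4 S540
G01 X142.888 Y74.984 F1452
G01 X116.116 Y59.690
G01 X90.209 Y43.133
G01 X80.498 Y41.099
M5
G0 X131.739 Y154.267
M4 S540
G01 X108.063 Y170.271 F1452
G01 X90.777 Y177.685
G01 X79.882 Y176.508
G01 X75.376 Y166.742
M5
G0 X0.000 Y0.000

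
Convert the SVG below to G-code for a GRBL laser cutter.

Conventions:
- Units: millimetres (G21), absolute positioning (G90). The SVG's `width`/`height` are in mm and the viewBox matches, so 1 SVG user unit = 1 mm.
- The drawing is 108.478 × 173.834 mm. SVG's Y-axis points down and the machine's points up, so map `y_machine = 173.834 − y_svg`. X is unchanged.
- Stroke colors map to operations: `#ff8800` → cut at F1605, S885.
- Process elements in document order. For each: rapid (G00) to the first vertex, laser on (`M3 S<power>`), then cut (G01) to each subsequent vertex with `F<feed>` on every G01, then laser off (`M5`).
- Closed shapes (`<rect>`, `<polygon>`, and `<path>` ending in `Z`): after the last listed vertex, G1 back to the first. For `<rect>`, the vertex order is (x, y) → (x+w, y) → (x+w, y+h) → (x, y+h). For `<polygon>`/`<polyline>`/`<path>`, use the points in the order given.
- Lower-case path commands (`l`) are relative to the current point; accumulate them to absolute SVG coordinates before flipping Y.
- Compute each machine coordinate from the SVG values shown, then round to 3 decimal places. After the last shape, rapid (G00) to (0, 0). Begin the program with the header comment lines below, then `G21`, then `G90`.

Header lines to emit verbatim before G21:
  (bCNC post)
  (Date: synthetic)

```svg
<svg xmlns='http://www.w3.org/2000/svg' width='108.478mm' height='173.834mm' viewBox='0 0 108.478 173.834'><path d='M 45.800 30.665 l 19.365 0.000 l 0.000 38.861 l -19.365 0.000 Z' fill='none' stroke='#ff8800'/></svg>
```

1 u = 1 mm; y_m = 173.834 − y.

[1] `<path>` rectangle, #ff8800→cut S885 F1605: (45.800,143.169) → (65.165,143.169) → (65.165,104.308) → (45.800,104.308) → (45.800,143.169) (closed)

(bCNC post)
(Date: synthetic)
G21
G90
G00 X45.800 Y143.169
M3 S885
G01 X65.165 Y143.169 F1605
G01 X65.165 Y104.308 F1605
G01 X45.800 Y104.308 F1605
G01 X45.800 Y143.169 F1605
M5
G00 X0.000 Y0.000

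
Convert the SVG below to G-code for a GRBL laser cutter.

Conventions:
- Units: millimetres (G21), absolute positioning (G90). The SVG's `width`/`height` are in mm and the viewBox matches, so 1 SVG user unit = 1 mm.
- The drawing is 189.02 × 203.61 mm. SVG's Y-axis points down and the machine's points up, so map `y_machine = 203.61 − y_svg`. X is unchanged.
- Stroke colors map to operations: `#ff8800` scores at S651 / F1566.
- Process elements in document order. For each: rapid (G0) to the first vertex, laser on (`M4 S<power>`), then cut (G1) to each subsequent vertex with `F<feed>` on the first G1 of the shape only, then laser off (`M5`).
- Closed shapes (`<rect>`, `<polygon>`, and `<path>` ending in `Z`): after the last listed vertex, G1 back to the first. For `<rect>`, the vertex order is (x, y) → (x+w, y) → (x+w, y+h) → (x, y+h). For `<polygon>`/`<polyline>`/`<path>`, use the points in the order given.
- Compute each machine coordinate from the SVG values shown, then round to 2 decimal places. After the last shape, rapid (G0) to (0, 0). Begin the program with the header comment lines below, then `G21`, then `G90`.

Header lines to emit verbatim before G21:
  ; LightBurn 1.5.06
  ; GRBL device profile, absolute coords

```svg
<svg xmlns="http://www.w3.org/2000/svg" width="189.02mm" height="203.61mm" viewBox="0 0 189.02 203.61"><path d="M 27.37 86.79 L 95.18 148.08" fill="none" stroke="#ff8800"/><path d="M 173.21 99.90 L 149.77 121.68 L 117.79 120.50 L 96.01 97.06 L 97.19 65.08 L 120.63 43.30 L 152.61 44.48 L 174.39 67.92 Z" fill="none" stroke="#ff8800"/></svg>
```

viewBox `0 0 189.02 203.61` with mm width/height → 1 unit = 1 mm. Flip: y_m = 203.61 − y_svg.

**Shape 1** — `<path>` line segment, stroke `#ff8800` → score (S651, F1566). Machine vertices: (27.37,116.82) → (95.18,55.53). Open path.

**Shape 2** — `<path>` regular polygon, stroke `#ff8800` → score (S651, F1566). Machine vertices: (173.21,103.71) → (149.77,81.93) → (117.79,83.11) → (96.01,106.55) → (97.19,138.53) → (120.63,160.31) → (152.61,159.13) → (174.39,135.69) → (173.21,103.71). Closed: final G1 returns to the first vertex.

; LightBurn 1.5.06
; GRBL device profile, absolute coords
G21
G90
G0 X27.37 Y116.82
M4 S651
G1 X95.18 Y55.53 F1566
M5
G0 X173.21 Y103.71
M4 S651
G1 X149.77 Y81.93 F1566
G1 X117.79 Y83.11
G1 X96.01 Y106.55
G1 X97.19 Y138.53
G1 X120.63 Y160.31
G1 X152.61 Y159.13
G1 X174.39 Y135.69
G1 X173.21 Y103.71
M5
G0 X0.00 Y0.00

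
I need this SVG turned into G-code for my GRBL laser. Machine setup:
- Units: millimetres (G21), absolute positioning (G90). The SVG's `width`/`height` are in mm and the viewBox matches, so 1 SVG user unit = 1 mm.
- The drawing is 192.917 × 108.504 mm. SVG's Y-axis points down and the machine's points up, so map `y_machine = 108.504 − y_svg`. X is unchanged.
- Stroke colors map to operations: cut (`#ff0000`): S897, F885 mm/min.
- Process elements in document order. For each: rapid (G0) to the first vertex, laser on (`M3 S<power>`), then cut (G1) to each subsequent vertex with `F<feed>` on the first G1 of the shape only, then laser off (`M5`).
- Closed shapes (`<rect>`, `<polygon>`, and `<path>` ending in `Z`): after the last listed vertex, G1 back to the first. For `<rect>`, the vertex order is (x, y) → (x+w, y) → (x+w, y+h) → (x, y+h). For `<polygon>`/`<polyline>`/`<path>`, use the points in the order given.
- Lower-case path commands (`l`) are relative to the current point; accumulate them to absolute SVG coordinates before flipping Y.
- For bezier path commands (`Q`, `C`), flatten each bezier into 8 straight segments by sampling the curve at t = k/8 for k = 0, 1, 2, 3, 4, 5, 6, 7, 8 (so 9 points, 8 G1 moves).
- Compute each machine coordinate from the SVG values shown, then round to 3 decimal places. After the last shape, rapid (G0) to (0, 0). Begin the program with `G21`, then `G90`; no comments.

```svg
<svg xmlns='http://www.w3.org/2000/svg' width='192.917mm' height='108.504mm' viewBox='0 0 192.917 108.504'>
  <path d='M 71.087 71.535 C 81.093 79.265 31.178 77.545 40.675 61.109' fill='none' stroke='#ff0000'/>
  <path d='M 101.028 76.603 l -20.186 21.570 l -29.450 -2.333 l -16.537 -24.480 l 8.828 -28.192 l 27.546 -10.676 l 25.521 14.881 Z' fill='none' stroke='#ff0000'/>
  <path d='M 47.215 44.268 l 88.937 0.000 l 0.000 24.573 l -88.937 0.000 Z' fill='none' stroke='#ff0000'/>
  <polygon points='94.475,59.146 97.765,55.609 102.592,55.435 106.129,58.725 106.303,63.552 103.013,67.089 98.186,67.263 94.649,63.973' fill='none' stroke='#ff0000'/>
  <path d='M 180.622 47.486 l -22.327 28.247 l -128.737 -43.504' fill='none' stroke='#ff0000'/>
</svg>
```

G21
G90
G0 X71.087 Y36.969
M3 S897
G1 X72.264 Y34.524 F885
G1 X69.221 Y33.026
G1 X63.358 Y32.537
G1 X56.072 Y33.120
G1 X48.762 Y34.835
G1 X42.827 Y37.745
G1 X39.665 Y41.911
G1 X40.675 Y47.395
M5
G0 X101.028 Y31.901
M3 S897
G1 X80.842 Y10.331 F885
G1 X51.392 Y12.664
G1 X34.855 Y37.144
G1 X43.683 Y65.336
G1 X71.229 Y76.012
G1 X96.750 Y61.131
G1 X101.028 Y31.901
M5
G0 X47.215 Y64.236
M3 S897
G1 X136.152 Y64.236 F885
G1 X136.152 Y39.663
G1 X47.215 Y39.663
G1 X47.215 Y64.236
M5
G0 X94.475 Y49.358
M3 S897
G1 X97.765 Y52.895 F885
G1 X102.592 Y53.069
G1 X106.129 Y49.779
G1 X106.303 Y44.952
G1 X103.013 Y41.415
G1 X98.186 Y41.241
G1 X94.649 Y44.531
G1 X94.475 Y49.358
M5
G0 X180.622 Y61.018
M3 S897
G1 X158.295 Y32.771 F885
G1 X29.558 Y76.275
M5
G0 X0.000 Y0.000

1 u = 1 mm; y_m = 108.504 − y.

[1] `<path>` cubic bezier, #ff0000→cut S897 F885: (71.087,36.969) → (72.264,34.524) → (69.221,33.026) → (63.358,32.537) → (56.072,33.120) → (48.762,34.835) → (42.827,37.745) → (39.665,41.911) → (40.675,47.395)

[2] `<path>` regular polygon, #ff0000→cut S897 F885: (101.028,31.901) → (80.842,10.331) → (51.392,12.664) → (34.855,37.144) → (43.683,65.336) → (71.229,76.012) → (96.750,61.131) → (101.028,31.901) (closed)

[3] `<path>` rectangle, #ff0000→cut S897 F885: (47.215,64.236) → (136.152,64.236) → (136.152,39.663) → (47.215,39.663) → (47.215,64.236) (closed)

[4] `<polygon>` regular polygon, #ff0000→cut S897 F885: (94.475,49.358) → (97.765,52.895) → (102.592,53.069) → (106.129,49.779) → (106.303,44.952) → (103.013,41.415) → (98.186,41.241) → (94.649,44.531) → (94.475,49.358) (closed)

[5] `<path>` open polyline, #ff0000→cut S897 F885: (180.622,61.018) → (158.295,32.771) → (29.558,76.275)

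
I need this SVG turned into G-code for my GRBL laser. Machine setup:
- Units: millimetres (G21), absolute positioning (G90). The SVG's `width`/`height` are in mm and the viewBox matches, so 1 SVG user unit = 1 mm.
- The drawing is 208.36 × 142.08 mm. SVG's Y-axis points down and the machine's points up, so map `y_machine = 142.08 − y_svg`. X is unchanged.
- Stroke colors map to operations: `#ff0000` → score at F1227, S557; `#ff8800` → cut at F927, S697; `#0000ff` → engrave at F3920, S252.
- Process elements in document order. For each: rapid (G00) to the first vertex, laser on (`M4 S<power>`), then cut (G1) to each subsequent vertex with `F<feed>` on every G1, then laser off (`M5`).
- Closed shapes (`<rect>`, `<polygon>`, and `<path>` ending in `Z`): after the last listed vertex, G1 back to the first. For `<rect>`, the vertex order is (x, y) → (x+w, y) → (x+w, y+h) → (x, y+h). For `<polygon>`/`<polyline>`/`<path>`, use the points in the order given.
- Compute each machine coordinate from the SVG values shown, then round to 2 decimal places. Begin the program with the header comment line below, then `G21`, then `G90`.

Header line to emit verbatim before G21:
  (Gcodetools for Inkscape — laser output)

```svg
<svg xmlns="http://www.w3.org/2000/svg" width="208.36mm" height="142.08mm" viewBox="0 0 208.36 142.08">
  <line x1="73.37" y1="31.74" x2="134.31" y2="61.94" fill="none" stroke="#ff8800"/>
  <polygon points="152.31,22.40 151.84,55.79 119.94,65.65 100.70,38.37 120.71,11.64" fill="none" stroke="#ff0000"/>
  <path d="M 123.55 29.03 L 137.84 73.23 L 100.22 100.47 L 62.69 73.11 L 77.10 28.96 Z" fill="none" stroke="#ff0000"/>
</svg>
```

(Gcodetools for Inkscape — laser output)
G21
G90
G00 X73.37 Y110.34
M4 S697
G1 X134.31 Y80.14 F927
M5
G00 X152.31 Y119.68
M4 S557
G1 X151.84 Y86.29 F1227
G1 X119.94 Y76.43 F1227
G1 X100.70 Y103.71 F1227
G1 X120.71 Y130.44 F1227
G1 X152.31 Y119.68 F1227
M5
G00 X123.55 Y113.05
M4 S557
G1 X137.84 Y68.85 F1227
G1 X100.22 Y41.61 F1227
G1 X62.69 Y68.97 F1227
G1 X77.10 Y113.12 F1227
G1 X123.55 Y113.05 F1227
M5

viewBox `0 0 208.36 142.08` with mm width/height → 1 unit = 1 mm. Flip: y_m = 142.08 − y_svg.

**Shape 1** — `<line>` line segment, stroke `#ff8800` → cut (S697, F927). Machine vertices: (73.37,110.34) → (134.31,80.14). Open path.

**Shape 2** — `<polygon>` regular polygon, stroke `#ff0000` → score (S557, F1227). Machine vertices: (152.31,119.68) → (151.84,86.29) → (119.94,76.43) → (100.70,103.71) → (120.71,130.44) → (152.31,119.68). Closed: final G1 returns to the first vertex.

**Shape 3** — `<path>` regular polygon, stroke `#ff0000` → score (S557, F1227). Machine vertices: (123.55,113.05) → (137.84,68.85) → (100.22,41.61) → (62.69,68.97) → (77.10,113.12) → (123.55,113.05). Closed: final G1 returns to the first vertex.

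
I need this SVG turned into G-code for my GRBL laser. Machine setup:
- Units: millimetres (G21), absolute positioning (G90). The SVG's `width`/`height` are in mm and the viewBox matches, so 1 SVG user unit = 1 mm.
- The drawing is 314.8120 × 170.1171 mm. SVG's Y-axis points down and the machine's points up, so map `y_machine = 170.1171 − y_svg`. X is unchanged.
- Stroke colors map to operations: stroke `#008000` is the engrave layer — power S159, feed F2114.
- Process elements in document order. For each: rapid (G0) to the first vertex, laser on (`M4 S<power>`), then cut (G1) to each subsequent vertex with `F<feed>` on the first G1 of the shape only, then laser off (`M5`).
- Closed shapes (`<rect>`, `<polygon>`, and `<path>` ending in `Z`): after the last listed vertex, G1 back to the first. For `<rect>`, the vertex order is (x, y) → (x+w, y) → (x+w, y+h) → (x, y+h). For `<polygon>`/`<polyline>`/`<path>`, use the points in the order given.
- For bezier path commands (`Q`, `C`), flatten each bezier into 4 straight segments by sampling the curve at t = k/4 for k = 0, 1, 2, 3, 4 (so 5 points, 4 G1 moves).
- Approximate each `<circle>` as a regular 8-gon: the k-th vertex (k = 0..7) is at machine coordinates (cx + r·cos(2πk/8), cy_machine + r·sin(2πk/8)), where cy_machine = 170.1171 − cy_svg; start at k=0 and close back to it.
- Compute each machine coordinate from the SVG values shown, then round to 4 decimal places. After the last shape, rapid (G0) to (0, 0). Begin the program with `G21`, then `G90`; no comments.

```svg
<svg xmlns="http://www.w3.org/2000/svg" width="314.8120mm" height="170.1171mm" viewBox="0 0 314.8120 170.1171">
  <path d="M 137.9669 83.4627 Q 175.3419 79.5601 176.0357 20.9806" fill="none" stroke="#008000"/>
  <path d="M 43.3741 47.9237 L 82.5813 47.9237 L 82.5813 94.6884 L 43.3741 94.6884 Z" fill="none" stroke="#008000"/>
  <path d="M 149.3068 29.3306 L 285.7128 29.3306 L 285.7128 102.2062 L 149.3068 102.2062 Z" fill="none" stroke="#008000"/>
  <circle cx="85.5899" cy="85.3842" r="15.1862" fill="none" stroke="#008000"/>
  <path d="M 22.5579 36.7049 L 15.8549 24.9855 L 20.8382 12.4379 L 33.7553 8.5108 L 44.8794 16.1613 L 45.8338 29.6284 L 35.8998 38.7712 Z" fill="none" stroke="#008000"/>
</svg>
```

G21
G90
G0 X137.9669 Y86.6544
M4 S159
G1 X154.3618 Y92.0230 F2114
G1 X166.1716 Y104.2262
G1 X173.3962 Y123.2641
G1 X176.0357 Y149.1365
M5
G0 X43.3741 Y122.1934
M4 S159
G1 X82.5813 Y122.1934 F2114
G1 X82.5813 Y75.4287
G1 X43.3741 Y75.4287
G1 X43.3741 Y122.1934
M5
G0 X149.3068 Y140.7865
M4 S159
G1 X285.7128 Y140.7865 F2114
G1 X285.7128 Y67.9109
G1 X149.3068 Y67.9109
G1 X149.3068 Y140.7865
M5
G0 X100.7761 Y84.7329
M4 S159
G1 X96.3282 Y95.4712 F2114
G1 X85.5899 Y99.9191
G1 X74.8516 Y95.4712
G1 X70.4037 Y84.7329
G1 X74.8516 Y73.9946
G1 X85.5899 Y69.5467
G1 X96.3282 Y73.9946
G1 X100.7761 Y84.7329
M5
G0 X22.5579 Y133.4122
M4 S159
G1 X15.8549 Y145.1316 F2114
G1 X20.8382 Y157.6792
G1 X33.7553 Y161.6063
G1 X44.8794 Y153.9558
G1 X45.8338 Y140.4887
G1 X35.8998 Y131.3459
G1 X22.5579 Y133.4122
M5
G0 X0.0000 Y0.0000

1 u = 1 mm; y_m = 170.1171 − y.

[1] `<path>` quadratic bezier, #008000→engrave S159 F2114: (137.9669,86.6544) → (154.3618,92.0230) → (166.1716,104.2262) → (173.3962,123.2641) → (176.0357,149.1365)

[2] `<path>` rectangle, #008000→engrave S159 F2114: (43.3741,122.1934) → (82.5813,122.1934) → (82.5813,75.4287) → (43.3741,75.4287) → (43.3741,122.1934) (closed)

[3] `<path>` rectangle, #008000→engrave S159 F2114: (149.3068,140.7865) → (285.7128,140.7865) → (285.7128,67.9109) → (149.3068,67.9109) → (149.3068,140.7865) (closed)

[4] `<circle>` circle, #008000→engrave S159 F2114: (100.7761,84.7329) → (96.3282,95.4712) → (85.5899,99.9191) → (74.8516,95.4712) → (70.4037,84.7329) → (74.8516,73.9946) → (85.5899,69.5467) → (96.3282,73.9946) → (100.7761,84.7329) (closed)

[5] `<path>` regular polygon, #008000→engrave S159 F2114: (22.5579,133.4122) → (15.8549,145.1316) → (20.8382,157.6792) → (33.7553,161.6063) → (44.8794,153.9558) → (45.8338,140.4887) → (35.8998,131.3459) → (22.5579,133.4122) (closed)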